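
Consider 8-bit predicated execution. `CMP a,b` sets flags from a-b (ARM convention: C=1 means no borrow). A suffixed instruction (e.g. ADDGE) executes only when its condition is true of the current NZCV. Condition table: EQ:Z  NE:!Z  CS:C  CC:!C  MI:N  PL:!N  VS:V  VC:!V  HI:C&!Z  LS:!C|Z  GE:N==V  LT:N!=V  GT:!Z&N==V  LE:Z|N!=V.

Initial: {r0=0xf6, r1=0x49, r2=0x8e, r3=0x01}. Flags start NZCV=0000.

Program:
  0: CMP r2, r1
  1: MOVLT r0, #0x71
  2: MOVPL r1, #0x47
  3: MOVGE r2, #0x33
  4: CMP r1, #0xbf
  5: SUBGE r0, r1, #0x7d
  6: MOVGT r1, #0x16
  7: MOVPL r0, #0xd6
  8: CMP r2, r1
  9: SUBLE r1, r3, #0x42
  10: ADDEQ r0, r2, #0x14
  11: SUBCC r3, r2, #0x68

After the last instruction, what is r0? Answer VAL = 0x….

VAL = 0xca

[0] flags=0011 → (cmp)
[1] flags=0011 LT?T → r0=0x71
[2] flags=0011 PL?T → r1=0x47
[3] flags=0011 GE?F → skip
[4] flags=1001 → (cmp)
[5] flags=1001 GE?T → r0=0xca
[6] flags=1001 GT?T → r1=0x16
[7] flags=1001 PL?F → skip
[8] flags=0011 → (cmp)
[9] flags=0011 LE?T → r1=0xbf
[10] flags=0011 EQ?F → skip
[11] flags=0011 CC?F → skip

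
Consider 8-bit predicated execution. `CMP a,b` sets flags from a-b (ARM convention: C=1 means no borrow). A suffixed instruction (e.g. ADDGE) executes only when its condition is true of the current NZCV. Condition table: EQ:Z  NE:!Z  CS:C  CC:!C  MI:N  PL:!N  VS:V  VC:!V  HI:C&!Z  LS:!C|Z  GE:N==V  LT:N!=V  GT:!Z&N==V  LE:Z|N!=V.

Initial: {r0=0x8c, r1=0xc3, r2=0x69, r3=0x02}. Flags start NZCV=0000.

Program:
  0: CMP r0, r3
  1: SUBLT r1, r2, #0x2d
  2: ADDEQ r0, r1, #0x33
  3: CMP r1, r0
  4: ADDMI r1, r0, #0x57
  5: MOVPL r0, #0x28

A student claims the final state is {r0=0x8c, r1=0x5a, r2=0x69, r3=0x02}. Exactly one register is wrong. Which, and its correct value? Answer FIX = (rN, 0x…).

FIX = (r1, 0xe3)

[0] flags=1010 → (cmp)
[1] flags=1010 LT?T → r1=0x3c
[2] flags=1010 EQ?F → skip
[3] flags=1001 → (cmp)
[4] flags=1001 MI?T → r1=0xe3
[5] flags=1001 PL?F → skip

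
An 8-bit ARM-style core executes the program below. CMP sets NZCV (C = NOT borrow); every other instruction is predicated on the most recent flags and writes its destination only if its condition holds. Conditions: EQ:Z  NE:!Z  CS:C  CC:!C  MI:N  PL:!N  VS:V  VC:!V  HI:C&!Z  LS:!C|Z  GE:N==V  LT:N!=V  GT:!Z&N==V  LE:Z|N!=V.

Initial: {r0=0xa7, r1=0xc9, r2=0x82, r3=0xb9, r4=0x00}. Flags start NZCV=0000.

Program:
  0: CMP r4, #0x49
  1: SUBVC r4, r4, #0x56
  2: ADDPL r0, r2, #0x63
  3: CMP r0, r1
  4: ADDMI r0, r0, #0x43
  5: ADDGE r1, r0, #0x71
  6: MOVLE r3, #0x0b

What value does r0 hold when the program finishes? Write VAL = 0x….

VAL = 0xea

[0] flags=1000 → (cmp)
[1] flags=1000 VC?T → r4=0xaa
[2] flags=1000 PL?F → skip
[3] flags=1000 → (cmp)
[4] flags=1000 MI?T → r0=0xea
[5] flags=1000 GE?F → skip
[6] flags=1000 LE?T → r3=0x0b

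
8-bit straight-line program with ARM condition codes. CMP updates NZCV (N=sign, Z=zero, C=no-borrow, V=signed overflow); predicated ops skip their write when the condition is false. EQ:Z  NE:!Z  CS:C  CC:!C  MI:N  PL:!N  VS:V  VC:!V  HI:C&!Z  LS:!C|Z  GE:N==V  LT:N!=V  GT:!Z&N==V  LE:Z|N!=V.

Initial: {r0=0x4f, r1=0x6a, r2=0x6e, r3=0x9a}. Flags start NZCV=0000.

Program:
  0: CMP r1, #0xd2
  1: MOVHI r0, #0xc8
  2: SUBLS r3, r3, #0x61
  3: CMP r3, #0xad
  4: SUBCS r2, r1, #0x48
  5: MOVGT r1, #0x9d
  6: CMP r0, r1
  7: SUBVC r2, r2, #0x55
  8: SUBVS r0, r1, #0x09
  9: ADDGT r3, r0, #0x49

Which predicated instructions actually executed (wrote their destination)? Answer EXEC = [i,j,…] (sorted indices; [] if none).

[0] flags=1001 → (cmp)
[1] flags=1001 HI?F → skip
[2] flags=1001 LS?T → r3=0x39
[3] flags=1001 → (cmp)
[4] flags=1001 CS?F → skip
[5] flags=1001 GT?T → r1=0x9d
[6] flags=1001 → (cmp)
[7] flags=1001 VC?F → skip
[8] flags=1001 VS?T → r0=0x94
[9] flags=1001 GT?T → r3=0xdd

EXEC = [2,5,8,9]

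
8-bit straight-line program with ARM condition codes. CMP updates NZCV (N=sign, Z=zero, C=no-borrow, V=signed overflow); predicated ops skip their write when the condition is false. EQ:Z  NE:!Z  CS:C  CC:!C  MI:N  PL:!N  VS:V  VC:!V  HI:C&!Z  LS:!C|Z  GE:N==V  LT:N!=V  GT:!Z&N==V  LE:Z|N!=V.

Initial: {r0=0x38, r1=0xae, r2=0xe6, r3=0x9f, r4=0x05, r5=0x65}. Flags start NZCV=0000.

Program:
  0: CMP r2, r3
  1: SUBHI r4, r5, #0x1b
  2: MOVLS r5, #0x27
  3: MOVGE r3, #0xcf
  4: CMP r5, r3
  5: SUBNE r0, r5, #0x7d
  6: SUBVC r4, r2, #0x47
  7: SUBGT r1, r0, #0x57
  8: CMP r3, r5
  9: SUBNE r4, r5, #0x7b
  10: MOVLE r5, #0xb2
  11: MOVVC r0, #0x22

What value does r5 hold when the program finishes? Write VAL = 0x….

VAL = 0xb2

0: ✓ CMP  NZCV=0010
1: ✓ SUBHI  r4←0x4a
2: · MOVLS
3: ✓ MOVGE  r3←0xcf
4: ✓ CMP  NZCV=1001
5: ✓ SUBNE  r0←0xe8
6: · SUBVC
7: ✓ SUBGT  r1←0x91
8: ✓ CMP  NZCV=0011
9: ✓ SUBNE  r4←0xea
10: ✓ MOVLE  r5←0xb2
11: · MOVVC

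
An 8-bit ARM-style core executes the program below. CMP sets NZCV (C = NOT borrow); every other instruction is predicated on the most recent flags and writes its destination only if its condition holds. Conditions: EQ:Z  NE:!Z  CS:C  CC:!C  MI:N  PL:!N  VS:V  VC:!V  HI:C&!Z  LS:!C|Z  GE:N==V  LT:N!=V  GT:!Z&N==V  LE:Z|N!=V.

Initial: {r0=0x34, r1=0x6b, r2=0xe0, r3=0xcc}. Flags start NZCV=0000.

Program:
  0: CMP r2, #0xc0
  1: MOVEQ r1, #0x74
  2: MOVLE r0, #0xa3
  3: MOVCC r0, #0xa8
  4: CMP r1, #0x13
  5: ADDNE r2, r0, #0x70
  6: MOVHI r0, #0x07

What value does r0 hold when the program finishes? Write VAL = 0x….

VAL = 0x07

0: ✓ CMP  NZCV=0010
1: · MOVEQ
2: · MOVLE
3: · MOVCC
4: ✓ CMP  NZCV=0010
5: ✓ ADDNE  r2←0xa4
6: ✓ MOVHI  r0←0x07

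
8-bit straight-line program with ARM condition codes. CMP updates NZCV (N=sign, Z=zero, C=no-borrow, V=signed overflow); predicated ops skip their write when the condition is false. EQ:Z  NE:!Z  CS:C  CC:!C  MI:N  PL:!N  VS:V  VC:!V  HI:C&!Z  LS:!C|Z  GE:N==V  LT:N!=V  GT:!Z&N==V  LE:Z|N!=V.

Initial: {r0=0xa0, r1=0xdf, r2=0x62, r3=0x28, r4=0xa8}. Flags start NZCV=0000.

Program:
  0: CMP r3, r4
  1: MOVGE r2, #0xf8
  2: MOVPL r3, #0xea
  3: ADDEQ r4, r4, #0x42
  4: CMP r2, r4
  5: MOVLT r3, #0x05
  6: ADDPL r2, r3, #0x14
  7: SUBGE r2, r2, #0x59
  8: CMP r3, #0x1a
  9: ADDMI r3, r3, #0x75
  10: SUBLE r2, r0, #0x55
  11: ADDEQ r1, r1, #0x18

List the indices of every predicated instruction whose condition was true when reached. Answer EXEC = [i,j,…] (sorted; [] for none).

0: ✓ CMP  NZCV=1001
1: ✓ MOVGE  r2←0xf8
2: · MOVPL
3: · ADDEQ
4: ✓ CMP  NZCV=0010
5: · MOVLT
6: ✓ ADDPL  r2←0x3c
7: ✓ SUBGE  r2←0xe3
8: ✓ CMP  NZCV=0010
9: · ADDMI
10: · SUBLE
11: · ADDEQ

EXEC = [1,6,7]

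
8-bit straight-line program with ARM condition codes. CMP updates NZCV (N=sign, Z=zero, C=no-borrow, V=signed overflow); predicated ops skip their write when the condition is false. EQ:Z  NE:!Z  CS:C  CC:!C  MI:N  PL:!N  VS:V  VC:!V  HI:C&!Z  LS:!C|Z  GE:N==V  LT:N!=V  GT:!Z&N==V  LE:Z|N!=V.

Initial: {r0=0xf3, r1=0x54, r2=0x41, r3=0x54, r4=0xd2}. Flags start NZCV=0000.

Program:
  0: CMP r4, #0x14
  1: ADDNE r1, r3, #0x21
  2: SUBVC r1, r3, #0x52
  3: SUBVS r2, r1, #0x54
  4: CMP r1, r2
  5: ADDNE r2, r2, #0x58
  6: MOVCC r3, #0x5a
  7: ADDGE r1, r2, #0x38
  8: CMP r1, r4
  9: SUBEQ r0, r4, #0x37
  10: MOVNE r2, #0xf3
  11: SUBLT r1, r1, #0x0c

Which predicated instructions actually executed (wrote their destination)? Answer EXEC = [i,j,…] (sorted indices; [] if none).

0: ✓ CMP  NZCV=1010
1: ✓ ADDNE  r1←0x75
2: ✓ SUBVC  r1←0x02
3: · SUBVS
4: ✓ CMP  NZCV=1000
5: ✓ ADDNE  r2←0x99
6: ✓ MOVCC  r3←0x5a
7: · ADDGE
8: ✓ CMP  NZCV=0000
9: · SUBEQ
10: ✓ MOVNE  r2←0xf3
11: · SUBLT

EXEC = [1,2,5,6,10]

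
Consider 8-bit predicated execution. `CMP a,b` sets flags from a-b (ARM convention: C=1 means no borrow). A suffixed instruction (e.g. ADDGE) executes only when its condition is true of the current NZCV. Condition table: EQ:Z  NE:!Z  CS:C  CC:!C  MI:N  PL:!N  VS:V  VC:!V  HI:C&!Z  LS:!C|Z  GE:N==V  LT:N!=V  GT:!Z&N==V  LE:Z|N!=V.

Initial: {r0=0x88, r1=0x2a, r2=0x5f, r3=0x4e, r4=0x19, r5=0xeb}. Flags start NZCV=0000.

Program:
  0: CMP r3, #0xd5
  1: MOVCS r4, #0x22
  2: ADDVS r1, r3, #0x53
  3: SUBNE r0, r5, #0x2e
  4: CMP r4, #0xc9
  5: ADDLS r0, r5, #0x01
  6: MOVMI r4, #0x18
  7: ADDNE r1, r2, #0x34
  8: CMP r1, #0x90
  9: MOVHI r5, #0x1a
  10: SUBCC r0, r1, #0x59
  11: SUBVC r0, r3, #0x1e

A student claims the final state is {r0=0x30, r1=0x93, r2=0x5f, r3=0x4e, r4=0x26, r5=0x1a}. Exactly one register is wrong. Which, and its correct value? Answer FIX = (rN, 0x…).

0: ✓ CMP  NZCV=0000
1: · MOVCS
2: · ADDVS
3: ✓ SUBNE  r0←0xbd
4: ✓ CMP  NZCV=0000
5: ✓ ADDLS  r0←0xec
6: · MOVMI
7: ✓ ADDNE  r1←0x93
8: ✓ CMP  NZCV=0010
9: ✓ MOVHI  r5←0x1a
10: · SUBCC
11: ✓ SUBVC  r0←0x30

FIX = (r4, 0x19)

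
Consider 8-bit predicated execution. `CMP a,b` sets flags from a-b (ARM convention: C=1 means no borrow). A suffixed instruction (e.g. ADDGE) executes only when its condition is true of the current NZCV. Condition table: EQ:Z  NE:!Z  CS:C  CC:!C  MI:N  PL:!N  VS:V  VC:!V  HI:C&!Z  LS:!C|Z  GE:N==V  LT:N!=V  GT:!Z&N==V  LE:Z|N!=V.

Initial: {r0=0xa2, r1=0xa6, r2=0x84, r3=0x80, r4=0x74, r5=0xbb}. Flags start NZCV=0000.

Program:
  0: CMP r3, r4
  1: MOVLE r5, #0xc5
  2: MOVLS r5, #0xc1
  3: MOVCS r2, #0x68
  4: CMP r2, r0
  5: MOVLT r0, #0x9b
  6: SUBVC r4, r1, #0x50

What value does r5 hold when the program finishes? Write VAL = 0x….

0: ✓ CMP  NZCV=0011
1: ✓ MOVLE  r5←0xc5
2: · MOVLS
3: ✓ MOVCS  r2←0x68
4: ✓ CMP  NZCV=1001
5: · MOVLT
6: · SUBVC

VAL = 0xc5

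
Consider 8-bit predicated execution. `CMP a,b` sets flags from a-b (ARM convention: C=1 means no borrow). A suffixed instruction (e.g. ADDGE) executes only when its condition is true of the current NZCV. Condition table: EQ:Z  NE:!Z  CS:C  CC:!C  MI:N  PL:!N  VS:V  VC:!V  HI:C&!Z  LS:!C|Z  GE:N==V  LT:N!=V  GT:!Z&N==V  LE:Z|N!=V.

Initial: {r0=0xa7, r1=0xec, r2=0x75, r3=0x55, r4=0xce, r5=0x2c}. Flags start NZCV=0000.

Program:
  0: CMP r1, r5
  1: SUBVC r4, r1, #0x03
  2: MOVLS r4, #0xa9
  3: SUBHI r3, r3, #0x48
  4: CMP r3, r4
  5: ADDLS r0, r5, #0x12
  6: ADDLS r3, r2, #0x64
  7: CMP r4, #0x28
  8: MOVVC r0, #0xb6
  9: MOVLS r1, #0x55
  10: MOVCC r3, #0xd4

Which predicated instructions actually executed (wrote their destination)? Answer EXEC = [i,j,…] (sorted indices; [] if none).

0: ✓ CMP  NZCV=1010
1: ✓ SUBVC  r4←0xe9
2: · MOVLS
3: ✓ SUBHI  r3←0x0d
4: ✓ CMP  NZCV=0000
5: ✓ ADDLS  r0←0x3e
6: ✓ ADDLS  r3←0xd9
7: ✓ CMP  NZCV=1010
8: ✓ MOVVC  r0←0xb6
9: · MOVLS
10: · MOVCC

EXEC = [1,3,5,6,8]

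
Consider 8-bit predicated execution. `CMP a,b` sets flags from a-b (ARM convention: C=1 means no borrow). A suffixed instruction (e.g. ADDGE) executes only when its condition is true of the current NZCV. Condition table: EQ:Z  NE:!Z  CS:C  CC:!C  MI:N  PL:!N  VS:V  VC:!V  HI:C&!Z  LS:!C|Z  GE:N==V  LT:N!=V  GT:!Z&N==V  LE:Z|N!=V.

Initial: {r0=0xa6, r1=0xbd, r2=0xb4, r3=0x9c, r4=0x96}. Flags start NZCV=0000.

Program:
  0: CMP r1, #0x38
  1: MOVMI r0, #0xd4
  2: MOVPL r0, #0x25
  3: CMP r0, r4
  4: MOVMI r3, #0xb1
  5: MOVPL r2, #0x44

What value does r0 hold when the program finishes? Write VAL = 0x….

[0] flags=1010 → (cmp)
[1] flags=1010 MI?T → r0=0xd4
[2] flags=1010 PL?F → skip
[3] flags=0010 → (cmp)
[4] flags=0010 MI?F → skip
[5] flags=0010 PL?T → r2=0x44

VAL = 0xd4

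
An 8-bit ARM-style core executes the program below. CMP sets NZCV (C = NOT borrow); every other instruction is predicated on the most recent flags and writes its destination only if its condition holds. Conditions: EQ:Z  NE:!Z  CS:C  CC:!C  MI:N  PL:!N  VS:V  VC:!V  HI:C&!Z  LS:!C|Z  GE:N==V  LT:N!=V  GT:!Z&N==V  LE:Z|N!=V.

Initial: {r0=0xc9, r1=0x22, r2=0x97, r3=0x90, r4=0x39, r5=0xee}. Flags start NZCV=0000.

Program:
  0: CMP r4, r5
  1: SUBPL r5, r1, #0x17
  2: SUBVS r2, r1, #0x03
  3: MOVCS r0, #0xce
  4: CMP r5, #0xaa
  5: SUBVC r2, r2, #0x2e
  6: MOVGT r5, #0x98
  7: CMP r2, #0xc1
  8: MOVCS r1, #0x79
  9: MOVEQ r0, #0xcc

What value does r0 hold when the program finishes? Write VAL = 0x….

VAL = 0xc9

0: ✓ CMP  NZCV=0000
1: ✓ SUBPL  r5←0x0b
2: · SUBVS
3: · MOVCS
4: ✓ CMP  NZCV=0000
5: ✓ SUBVC  r2←0x69
6: ✓ MOVGT  r5←0x98
7: ✓ CMP  NZCV=1001
8: · MOVCS
9: · MOVEQ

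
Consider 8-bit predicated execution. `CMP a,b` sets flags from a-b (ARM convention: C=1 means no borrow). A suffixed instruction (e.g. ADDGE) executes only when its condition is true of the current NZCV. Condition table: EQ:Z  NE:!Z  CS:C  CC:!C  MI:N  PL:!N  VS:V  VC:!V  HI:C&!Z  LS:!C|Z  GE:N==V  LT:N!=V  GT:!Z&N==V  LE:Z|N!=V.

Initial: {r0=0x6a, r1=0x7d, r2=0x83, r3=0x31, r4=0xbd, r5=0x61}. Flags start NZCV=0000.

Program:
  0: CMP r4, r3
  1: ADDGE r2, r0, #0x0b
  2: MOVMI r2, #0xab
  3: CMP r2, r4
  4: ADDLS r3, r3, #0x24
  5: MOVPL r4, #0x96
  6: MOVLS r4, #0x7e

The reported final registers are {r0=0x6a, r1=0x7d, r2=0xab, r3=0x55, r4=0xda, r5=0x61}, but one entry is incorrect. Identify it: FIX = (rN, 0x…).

0: ✓ CMP  NZCV=1010
1: · ADDGE
2: ✓ MOVMI  r2←0xab
3: ✓ CMP  NZCV=1000
4: ✓ ADDLS  r3←0x55
5: · MOVPL
6: ✓ MOVLS  r4←0x7e

FIX = (r4, 0x7e)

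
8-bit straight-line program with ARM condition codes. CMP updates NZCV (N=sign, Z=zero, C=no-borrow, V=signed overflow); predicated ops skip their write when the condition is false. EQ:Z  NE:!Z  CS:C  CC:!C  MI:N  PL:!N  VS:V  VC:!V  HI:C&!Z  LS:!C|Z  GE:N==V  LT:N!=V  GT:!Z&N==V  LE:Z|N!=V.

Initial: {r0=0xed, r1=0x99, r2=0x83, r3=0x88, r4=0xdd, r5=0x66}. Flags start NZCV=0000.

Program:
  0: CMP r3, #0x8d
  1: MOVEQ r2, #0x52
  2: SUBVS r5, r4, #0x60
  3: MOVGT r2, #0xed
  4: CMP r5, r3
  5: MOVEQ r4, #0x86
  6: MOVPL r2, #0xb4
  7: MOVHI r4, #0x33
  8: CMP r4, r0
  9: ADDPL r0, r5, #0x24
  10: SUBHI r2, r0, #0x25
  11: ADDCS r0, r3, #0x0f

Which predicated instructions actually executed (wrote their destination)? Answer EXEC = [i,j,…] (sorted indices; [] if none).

EXEC = []

[0] flags=1000 → (cmp)
[1] flags=1000 EQ?F → skip
[2] flags=1000 VS?F → skip
[3] flags=1000 GT?F → skip
[4] flags=1001 → (cmp)
[5] flags=1001 EQ?F → skip
[6] flags=1001 PL?F → skip
[7] flags=1001 HI?F → skip
[8] flags=1000 → (cmp)
[9] flags=1000 PL?F → skip
[10] flags=1000 HI?F → skip
[11] flags=1000 CS?F → skip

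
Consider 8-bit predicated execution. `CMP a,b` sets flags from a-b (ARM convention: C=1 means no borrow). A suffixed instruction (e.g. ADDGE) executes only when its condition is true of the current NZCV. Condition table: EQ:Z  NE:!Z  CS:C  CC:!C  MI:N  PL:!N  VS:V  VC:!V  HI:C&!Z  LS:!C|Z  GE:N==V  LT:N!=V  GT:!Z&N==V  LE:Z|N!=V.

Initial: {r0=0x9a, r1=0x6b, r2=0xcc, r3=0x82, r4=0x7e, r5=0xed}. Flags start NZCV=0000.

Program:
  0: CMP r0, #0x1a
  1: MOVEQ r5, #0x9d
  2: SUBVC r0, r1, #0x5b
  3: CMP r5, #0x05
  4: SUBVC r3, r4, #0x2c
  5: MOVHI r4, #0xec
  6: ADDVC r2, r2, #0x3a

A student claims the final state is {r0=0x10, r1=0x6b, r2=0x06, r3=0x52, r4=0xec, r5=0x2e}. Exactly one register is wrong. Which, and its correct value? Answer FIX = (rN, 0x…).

0: ✓ CMP  NZCV=1010
1: · MOVEQ
2: ✓ SUBVC  r0←0x10
3: ✓ CMP  NZCV=1010
4: ✓ SUBVC  r3←0x52
5: ✓ MOVHI  r4←0xec
6: ✓ ADDVC  r2←0x06

FIX = (r5, 0xed)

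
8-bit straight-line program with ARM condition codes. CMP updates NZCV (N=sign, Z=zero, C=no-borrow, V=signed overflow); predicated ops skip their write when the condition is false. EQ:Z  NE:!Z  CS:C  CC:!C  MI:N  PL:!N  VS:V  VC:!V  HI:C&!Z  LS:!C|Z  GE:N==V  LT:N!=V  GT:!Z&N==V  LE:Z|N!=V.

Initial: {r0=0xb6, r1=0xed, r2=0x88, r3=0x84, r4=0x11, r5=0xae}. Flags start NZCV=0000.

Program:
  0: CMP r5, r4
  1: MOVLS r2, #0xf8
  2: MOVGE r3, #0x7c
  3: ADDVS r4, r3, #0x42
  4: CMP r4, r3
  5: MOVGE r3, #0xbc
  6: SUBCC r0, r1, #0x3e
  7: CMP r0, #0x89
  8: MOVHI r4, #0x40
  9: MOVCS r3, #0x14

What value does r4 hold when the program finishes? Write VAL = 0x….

VAL = 0x40

[0] flags=1010 → (cmp)
[1] flags=1010 LS?F → skip
[2] flags=1010 GE?F → skip
[3] flags=1010 VS?F → skip
[4] flags=1001 → (cmp)
[5] flags=1001 GE?T → r3=0xbc
[6] flags=1001 CC?T → r0=0xaf
[7] flags=0010 → (cmp)
[8] flags=0010 HI?T → r4=0x40
[9] flags=0010 CS?T → r3=0x14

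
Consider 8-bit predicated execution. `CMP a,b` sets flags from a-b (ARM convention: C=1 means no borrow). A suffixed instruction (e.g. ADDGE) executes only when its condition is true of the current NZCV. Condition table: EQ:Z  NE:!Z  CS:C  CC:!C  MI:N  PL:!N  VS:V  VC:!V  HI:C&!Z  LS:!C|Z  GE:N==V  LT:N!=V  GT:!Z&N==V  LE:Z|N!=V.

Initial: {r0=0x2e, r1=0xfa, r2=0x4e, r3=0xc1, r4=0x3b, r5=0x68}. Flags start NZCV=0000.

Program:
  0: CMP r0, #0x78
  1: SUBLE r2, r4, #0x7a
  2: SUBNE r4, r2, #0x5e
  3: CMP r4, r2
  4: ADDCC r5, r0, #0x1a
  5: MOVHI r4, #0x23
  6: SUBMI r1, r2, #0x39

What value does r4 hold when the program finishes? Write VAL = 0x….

VAL = 0x63

0: ✓ CMP  NZCV=1000
1: ✓ SUBLE  r2←0xc1
2: ✓ SUBNE  r4←0x63
3: ✓ CMP  NZCV=1001
4: ✓ ADDCC  r5←0x48
5: · MOVHI
6: ✓ SUBMI  r1←0x88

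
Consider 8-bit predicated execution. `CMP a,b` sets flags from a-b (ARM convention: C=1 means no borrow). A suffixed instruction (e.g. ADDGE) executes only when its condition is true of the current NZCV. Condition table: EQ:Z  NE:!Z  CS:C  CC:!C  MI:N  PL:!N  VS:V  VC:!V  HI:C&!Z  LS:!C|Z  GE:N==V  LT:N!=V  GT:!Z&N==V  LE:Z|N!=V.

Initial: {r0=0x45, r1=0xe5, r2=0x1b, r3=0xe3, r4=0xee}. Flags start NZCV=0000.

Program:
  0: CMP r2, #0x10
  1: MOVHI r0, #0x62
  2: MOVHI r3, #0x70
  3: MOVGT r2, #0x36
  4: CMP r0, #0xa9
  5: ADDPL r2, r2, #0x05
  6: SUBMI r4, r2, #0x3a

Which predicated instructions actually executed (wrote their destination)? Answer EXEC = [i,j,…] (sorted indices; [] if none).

EXEC = [1,2,3,6]

0: ✓ CMP  NZCV=0010
1: ✓ MOVHI  r0←0x62
2: ✓ MOVHI  r3←0x70
3: ✓ MOVGT  r2←0x36
4: ✓ CMP  NZCV=1001
5: · ADDPL
6: ✓ SUBMI  r4←0xfc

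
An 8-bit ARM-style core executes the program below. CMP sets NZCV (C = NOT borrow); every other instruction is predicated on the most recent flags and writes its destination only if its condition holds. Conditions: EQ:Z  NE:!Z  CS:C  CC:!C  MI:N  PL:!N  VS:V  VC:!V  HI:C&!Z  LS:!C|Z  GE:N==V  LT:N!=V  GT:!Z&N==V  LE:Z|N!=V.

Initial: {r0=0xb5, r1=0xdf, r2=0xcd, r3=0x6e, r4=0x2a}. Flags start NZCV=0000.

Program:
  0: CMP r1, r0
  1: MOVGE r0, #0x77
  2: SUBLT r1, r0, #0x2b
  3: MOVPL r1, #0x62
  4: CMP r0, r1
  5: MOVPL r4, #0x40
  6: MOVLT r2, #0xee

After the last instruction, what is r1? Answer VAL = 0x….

0: ✓ CMP  NZCV=0010
1: ✓ MOVGE  r0←0x77
2: · SUBLT
3: ✓ MOVPL  r1←0x62
4: ✓ CMP  NZCV=0010
5: ✓ MOVPL  r4←0x40
6: · MOVLT

VAL = 0x62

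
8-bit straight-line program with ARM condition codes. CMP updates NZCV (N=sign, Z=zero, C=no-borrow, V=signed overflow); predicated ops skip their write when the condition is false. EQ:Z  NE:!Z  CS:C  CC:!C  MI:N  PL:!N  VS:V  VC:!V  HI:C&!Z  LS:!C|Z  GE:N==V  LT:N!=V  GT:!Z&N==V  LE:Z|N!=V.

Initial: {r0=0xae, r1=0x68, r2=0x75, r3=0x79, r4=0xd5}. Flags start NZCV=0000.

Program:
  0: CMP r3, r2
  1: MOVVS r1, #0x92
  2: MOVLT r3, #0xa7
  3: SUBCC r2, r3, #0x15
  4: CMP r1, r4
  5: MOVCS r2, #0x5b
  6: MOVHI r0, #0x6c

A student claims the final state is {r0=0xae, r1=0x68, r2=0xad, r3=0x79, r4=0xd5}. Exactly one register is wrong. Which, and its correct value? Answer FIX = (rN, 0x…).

[0] flags=0010 → (cmp)
[1] flags=0010 VS?F → skip
[2] flags=0010 LT?F → skip
[3] flags=0010 CC?F → skip
[4] flags=1001 → (cmp)
[5] flags=1001 CS?F → skip
[6] flags=1001 HI?F → skip

FIX = (r2, 0x75)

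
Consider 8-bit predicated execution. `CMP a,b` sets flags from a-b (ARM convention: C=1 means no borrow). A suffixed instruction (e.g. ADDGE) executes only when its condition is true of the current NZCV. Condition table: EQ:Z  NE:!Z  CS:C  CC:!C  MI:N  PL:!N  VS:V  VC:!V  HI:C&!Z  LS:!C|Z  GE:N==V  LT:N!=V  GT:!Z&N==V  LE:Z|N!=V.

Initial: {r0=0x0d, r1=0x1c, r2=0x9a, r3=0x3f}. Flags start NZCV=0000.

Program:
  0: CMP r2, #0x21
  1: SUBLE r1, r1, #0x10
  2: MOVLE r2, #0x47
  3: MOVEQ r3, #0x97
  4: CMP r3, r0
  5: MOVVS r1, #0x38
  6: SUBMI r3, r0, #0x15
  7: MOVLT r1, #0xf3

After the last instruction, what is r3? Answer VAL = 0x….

0: ✓ CMP  NZCV=0011
1: ✓ SUBLE  r1←0x0c
2: ✓ MOVLE  r2←0x47
3: · MOVEQ
4: ✓ CMP  NZCV=0010
5: · MOVVS
6: · SUBMI
7: · MOVLT

VAL = 0x3f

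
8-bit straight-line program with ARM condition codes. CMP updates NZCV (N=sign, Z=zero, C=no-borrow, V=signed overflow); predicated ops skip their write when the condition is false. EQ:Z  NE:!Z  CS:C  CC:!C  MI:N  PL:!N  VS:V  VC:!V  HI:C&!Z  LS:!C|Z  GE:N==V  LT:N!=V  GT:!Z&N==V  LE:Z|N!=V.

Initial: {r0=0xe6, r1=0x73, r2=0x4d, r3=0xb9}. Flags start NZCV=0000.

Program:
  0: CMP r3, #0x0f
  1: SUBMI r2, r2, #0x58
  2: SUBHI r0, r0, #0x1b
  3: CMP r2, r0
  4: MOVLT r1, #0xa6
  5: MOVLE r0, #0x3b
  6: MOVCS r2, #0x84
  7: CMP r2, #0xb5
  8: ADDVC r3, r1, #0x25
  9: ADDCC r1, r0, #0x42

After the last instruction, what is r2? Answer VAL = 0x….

[0] flags=1010 → (cmp)
[1] flags=1010 MI?T → r2=0xf5
[2] flags=1010 HI?T → r0=0xcb
[3] flags=0010 → (cmp)
[4] flags=0010 LT?F → skip
[5] flags=0010 LE?F → skip
[6] flags=0010 CS?T → r2=0x84
[7] flags=1000 → (cmp)
[8] flags=1000 VC?T → r3=0x98
[9] flags=1000 CC?T → r1=0x0d

VAL = 0x84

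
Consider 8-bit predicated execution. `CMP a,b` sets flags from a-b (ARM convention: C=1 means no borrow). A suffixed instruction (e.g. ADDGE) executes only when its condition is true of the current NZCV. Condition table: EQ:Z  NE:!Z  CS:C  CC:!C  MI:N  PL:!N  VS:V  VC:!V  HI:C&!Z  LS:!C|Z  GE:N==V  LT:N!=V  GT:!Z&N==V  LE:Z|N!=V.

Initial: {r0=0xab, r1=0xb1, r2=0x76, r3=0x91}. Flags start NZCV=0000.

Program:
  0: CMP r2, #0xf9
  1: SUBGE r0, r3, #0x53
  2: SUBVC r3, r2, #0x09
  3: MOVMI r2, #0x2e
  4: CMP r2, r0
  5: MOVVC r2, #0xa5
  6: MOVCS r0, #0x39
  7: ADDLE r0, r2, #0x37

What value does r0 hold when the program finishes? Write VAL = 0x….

0: ✓ CMP  NZCV=0000
1: ✓ SUBGE  r0←0x3e
2: ✓ SUBVC  r3←0x6d
3: · MOVMI
4: ✓ CMP  NZCV=0010
5: ✓ MOVVC  r2←0xa5
6: ✓ MOVCS  r0←0x39
7: · ADDLE

VAL = 0x39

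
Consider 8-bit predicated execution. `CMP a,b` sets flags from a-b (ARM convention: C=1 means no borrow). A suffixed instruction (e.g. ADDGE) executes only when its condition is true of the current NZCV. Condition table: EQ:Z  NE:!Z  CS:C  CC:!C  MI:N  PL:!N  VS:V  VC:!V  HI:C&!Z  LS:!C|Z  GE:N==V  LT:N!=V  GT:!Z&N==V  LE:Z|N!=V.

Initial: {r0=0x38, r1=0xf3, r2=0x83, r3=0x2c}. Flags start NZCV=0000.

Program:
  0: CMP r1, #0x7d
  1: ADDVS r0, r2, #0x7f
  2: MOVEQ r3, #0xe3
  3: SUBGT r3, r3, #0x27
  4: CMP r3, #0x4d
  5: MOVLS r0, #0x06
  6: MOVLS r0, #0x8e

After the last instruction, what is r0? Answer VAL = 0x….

VAL = 0x8e

0: ✓ CMP  NZCV=0011
1: ✓ ADDVS  r0←0x02
2: · MOVEQ
3: · SUBGT
4: ✓ CMP  NZCV=1000
5: ✓ MOVLS  r0←0x06
6: ✓ MOVLS  r0←0x8e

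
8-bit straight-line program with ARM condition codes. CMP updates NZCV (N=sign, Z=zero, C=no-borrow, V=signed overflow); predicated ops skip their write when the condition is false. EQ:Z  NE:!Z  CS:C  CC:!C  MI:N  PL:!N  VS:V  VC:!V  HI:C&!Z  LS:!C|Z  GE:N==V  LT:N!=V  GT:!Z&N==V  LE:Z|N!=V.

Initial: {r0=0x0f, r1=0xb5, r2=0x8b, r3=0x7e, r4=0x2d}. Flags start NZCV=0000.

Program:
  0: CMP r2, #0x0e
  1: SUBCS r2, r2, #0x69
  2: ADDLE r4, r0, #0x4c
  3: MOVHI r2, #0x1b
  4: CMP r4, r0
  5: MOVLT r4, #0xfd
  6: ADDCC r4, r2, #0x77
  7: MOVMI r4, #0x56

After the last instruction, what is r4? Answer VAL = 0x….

0: ✓ CMP  NZCV=0011
1: ✓ SUBCS  r2←0x22
2: ✓ ADDLE  r4←0x5b
3: ✓ MOVHI  r2←0x1b
4: ✓ CMP  NZCV=0010
5: · MOVLT
6: · ADDCC
7: · MOVMI

VAL = 0x5b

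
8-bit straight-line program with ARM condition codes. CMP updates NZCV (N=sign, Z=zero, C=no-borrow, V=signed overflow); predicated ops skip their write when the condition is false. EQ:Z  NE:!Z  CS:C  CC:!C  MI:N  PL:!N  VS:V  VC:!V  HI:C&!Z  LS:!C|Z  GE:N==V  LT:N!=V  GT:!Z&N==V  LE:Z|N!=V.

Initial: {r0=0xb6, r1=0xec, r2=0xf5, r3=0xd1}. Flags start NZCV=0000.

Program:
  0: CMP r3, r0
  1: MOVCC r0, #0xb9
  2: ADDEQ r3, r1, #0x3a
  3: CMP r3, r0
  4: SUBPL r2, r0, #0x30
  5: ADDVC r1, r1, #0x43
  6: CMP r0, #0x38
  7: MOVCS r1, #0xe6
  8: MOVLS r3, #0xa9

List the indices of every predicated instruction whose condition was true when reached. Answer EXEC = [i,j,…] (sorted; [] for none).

EXEC = [4,5,7]

0: ✓ CMP  NZCV=0010
1: · MOVCC
2: · ADDEQ
3: ✓ CMP  NZCV=0010
4: ✓ SUBPL  r2←0x86
5: ✓ ADDVC  r1←0x2f
6: ✓ CMP  NZCV=0011
7: ✓ MOVCS  r1←0xe6
8: · MOVLS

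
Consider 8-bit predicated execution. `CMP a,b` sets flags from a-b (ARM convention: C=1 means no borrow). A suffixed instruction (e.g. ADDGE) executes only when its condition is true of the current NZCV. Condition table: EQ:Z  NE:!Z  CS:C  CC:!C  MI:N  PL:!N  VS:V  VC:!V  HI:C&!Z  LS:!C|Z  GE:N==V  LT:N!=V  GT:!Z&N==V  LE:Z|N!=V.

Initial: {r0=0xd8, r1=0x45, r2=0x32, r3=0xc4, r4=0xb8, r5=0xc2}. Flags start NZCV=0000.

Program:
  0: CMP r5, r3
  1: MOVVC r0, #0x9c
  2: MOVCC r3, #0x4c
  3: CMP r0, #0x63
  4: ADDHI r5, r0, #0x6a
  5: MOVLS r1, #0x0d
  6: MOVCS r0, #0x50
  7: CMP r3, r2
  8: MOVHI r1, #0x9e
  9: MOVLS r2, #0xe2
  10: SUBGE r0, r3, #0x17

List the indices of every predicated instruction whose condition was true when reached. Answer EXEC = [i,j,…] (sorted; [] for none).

[0] flags=1000 → (cmp)
[1] flags=1000 VC?T → r0=0x9c
[2] flags=1000 CC?T → r3=0x4c
[3] flags=0011 → (cmp)
[4] flags=0011 HI?T → r5=0x06
[5] flags=0011 LS?F → skip
[6] flags=0011 CS?T → r0=0x50
[7] flags=0010 → (cmp)
[8] flags=0010 HI?T → r1=0x9e
[9] flags=0010 LS?F → skip
[10] flags=0010 GE?T → r0=0x35

EXEC = [1,2,4,6,8,10]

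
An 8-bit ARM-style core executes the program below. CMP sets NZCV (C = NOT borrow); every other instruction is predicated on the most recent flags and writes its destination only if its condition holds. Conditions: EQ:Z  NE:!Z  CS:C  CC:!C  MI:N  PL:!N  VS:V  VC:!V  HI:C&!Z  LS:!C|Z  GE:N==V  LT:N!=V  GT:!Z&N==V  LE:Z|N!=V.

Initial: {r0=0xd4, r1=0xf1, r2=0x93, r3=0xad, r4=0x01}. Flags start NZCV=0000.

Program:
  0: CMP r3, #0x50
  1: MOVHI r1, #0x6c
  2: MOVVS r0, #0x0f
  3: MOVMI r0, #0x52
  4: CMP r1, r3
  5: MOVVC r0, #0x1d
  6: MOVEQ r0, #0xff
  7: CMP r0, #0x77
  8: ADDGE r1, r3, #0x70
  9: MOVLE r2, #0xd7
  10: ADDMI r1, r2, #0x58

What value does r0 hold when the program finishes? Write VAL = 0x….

VAL = 0x0f

[0] flags=0011 → (cmp)
[1] flags=0011 HI?T → r1=0x6c
[2] flags=0011 VS?T → r0=0x0f
[3] flags=0011 MI?F → skip
[4] flags=1001 → (cmp)
[5] flags=1001 VC?F → skip
[6] flags=1001 EQ?F → skip
[7] flags=1000 → (cmp)
[8] flags=1000 GE?F → skip
[9] flags=1000 LE?T → r2=0xd7
[10] flags=1000 MI?T → r1=0x2f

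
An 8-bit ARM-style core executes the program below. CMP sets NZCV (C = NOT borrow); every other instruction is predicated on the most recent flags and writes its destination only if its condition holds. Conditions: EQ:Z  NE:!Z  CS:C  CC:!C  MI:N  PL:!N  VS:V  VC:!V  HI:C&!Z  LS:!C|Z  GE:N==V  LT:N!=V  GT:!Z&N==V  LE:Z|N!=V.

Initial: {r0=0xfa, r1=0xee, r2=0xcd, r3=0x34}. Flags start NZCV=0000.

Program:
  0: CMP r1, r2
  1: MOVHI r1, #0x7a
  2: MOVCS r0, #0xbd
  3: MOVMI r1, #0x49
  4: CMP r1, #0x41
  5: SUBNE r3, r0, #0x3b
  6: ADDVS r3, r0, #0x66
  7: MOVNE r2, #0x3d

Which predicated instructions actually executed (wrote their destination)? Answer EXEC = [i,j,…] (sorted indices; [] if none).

EXEC = [1,2,5,7]

[0] flags=0010 → (cmp)
[1] flags=0010 HI?T → r1=0x7a
[2] flags=0010 CS?T → r0=0xbd
[3] flags=0010 MI?F → skip
[4] flags=0010 → (cmp)
[5] flags=0010 NE?T → r3=0x82
[6] flags=0010 VS?F → skip
[7] flags=0010 NE?T → r2=0x3d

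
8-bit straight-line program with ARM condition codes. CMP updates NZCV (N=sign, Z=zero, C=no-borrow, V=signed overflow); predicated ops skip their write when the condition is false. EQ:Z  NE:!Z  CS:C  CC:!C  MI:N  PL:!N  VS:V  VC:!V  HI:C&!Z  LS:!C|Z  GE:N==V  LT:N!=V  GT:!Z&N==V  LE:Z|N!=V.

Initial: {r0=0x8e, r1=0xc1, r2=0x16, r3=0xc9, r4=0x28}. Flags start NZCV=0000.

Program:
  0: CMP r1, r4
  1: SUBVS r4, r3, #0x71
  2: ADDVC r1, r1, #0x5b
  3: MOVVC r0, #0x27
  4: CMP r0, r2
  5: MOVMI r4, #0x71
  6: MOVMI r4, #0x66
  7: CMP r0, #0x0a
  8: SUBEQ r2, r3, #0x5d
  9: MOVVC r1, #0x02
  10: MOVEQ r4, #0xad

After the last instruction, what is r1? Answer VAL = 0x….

VAL = 0x02

0: ✓ CMP  NZCV=1010
1: · SUBVS
2: ✓ ADDVC  r1←0x1c
3: ✓ MOVVC  r0←0x27
4: ✓ CMP  NZCV=0010
5: · MOVMI
6: · MOVMI
7: ✓ CMP  NZCV=0010
8: · SUBEQ
9: ✓ MOVVC  r1←0x02
10: · MOVEQ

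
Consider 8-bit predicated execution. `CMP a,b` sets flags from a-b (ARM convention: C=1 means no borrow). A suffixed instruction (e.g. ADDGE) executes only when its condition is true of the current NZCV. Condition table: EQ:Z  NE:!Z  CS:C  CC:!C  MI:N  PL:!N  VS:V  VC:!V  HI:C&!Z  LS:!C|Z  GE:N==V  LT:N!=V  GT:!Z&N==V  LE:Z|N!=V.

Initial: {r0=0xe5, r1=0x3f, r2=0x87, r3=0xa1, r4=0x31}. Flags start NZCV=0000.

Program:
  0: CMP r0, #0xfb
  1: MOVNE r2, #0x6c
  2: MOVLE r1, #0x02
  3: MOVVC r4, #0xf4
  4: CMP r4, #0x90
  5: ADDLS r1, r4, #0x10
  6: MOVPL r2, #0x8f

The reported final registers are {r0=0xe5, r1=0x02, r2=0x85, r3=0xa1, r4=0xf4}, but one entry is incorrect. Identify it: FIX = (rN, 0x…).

FIX = (r2, 0x8f)

[0] flags=1000 → (cmp)
[1] flags=1000 NE?T → r2=0x6c
[2] flags=1000 LE?T → r1=0x02
[3] flags=1000 VC?T → r4=0xf4
[4] flags=0010 → (cmp)
[5] flags=0010 LS?F → skip
[6] flags=0010 PL?T → r2=0x8f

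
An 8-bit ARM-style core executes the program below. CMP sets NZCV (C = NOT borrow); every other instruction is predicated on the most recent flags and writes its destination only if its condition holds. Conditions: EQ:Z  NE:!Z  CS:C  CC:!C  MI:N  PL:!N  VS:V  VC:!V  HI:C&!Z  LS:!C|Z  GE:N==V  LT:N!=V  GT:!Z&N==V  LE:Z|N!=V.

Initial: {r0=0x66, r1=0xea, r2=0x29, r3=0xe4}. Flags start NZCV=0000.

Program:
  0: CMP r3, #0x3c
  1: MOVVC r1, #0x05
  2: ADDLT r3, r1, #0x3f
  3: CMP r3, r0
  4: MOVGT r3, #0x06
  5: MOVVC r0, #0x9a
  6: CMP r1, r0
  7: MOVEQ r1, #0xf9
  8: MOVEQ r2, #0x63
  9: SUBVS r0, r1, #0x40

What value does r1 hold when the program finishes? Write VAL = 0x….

VAL = 0x05

0: ✓ CMP  NZCV=1010
1: ✓ MOVVC  r1←0x05
2: ✓ ADDLT  r3←0x44
3: ✓ CMP  NZCV=1000
4: · MOVGT
5: ✓ MOVVC  r0←0x9a
6: ✓ CMP  NZCV=0000
7: · MOVEQ
8: · MOVEQ
9: · SUBVS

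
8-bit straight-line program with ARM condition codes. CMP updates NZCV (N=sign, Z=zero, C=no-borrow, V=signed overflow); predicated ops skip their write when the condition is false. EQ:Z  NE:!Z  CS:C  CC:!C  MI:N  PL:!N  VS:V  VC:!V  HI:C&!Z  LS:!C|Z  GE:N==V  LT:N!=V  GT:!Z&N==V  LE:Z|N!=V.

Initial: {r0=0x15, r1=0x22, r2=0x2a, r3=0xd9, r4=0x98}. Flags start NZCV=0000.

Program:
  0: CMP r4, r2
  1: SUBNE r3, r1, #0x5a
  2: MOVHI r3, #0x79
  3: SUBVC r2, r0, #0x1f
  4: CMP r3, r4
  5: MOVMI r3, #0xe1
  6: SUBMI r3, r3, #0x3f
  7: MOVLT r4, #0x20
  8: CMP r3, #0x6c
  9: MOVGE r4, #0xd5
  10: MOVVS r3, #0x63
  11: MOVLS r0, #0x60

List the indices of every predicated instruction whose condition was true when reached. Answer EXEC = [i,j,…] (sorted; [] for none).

EXEC = [1,2,5,6,10]

[0] flags=0011 → (cmp)
[1] flags=0011 NE?T → r3=0xc8
[2] flags=0011 HI?T → r3=0x79
[3] flags=0011 VC?F → skip
[4] flags=1001 → (cmp)
[5] flags=1001 MI?T → r3=0xe1
[6] flags=1001 MI?T → r3=0xa2
[7] flags=1001 LT?F → skip
[8] flags=0011 → (cmp)
[9] flags=0011 GE?F → skip
[10] flags=0011 VS?T → r3=0x63
[11] flags=0011 LS?F → skip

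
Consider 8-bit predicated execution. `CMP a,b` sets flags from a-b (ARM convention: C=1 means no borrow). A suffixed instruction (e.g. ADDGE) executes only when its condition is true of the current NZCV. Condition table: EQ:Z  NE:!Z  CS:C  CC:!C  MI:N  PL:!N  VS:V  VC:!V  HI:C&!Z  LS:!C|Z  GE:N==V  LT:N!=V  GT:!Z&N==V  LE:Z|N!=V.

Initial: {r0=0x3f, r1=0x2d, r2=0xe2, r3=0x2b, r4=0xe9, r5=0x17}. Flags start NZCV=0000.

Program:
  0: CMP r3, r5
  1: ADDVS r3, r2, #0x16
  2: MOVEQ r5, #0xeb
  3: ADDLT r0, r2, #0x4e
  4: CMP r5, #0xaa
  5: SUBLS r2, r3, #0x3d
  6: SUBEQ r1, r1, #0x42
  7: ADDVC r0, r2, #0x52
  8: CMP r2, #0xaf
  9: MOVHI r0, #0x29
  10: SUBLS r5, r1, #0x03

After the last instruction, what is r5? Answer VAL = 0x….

VAL = 0x17

[0] flags=0010 → (cmp)
[1] flags=0010 VS?F → skip
[2] flags=0010 EQ?F → skip
[3] flags=0010 LT?F → skip
[4] flags=0000 → (cmp)
[5] flags=0000 LS?T → r2=0xee
[6] flags=0000 EQ?F → skip
[7] flags=0000 VC?T → r0=0x40
[8] flags=0010 → (cmp)
[9] flags=0010 HI?T → r0=0x29
[10] flags=0010 LS?F → skip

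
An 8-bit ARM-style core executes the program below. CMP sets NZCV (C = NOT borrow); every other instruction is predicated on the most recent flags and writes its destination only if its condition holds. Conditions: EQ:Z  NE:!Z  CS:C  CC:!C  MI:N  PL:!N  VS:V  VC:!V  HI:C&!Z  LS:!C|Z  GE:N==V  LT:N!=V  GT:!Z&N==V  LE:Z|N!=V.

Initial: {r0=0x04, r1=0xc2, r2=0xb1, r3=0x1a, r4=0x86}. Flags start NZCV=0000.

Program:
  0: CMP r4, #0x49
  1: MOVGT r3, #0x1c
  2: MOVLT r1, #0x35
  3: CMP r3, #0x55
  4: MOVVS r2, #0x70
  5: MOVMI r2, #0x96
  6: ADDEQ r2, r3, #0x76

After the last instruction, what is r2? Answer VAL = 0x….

VAL = 0x96

[0] flags=0011 → (cmp)
[1] flags=0011 GT?F → skip
[2] flags=0011 LT?T → r1=0x35
[3] flags=1000 → (cmp)
[4] flags=1000 VS?F → skip
[5] flags=1000 MI?T → r2=0x96
[6] flags=1000 EQ?F → skip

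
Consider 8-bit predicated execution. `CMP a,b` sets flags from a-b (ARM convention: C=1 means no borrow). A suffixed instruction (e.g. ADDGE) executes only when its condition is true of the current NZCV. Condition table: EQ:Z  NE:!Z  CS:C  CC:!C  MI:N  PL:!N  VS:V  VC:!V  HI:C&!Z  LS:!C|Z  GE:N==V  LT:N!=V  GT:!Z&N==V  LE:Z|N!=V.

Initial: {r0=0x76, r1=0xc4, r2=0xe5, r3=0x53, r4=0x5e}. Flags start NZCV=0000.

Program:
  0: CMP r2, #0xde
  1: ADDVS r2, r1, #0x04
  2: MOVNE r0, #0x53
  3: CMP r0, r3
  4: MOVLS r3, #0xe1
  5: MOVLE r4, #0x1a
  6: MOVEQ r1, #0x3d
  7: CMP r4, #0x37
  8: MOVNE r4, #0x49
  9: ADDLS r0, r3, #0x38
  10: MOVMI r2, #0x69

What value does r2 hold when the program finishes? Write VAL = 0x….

VAL = 0x69

[0] flags=0010 → (cmp)
[1] flags=0010 VS?F → skip
[2] flags=0010 NE?T → r0=0x53
[3] flags=0110 → (cmp)
[4] flags=0110 LS?T → r3=0xe1
[5] flags=0110 LE?T → r4=0x1a
[6] flags=0110 EQ?T → r1=0x3d
[7] flags=1000 → (cmp)
[8] flags=1000 NE?T → r4=0x49
[9] flags=1000 LS?T → r0=0x19
[10] flags=1000 MI?T → r2=0x69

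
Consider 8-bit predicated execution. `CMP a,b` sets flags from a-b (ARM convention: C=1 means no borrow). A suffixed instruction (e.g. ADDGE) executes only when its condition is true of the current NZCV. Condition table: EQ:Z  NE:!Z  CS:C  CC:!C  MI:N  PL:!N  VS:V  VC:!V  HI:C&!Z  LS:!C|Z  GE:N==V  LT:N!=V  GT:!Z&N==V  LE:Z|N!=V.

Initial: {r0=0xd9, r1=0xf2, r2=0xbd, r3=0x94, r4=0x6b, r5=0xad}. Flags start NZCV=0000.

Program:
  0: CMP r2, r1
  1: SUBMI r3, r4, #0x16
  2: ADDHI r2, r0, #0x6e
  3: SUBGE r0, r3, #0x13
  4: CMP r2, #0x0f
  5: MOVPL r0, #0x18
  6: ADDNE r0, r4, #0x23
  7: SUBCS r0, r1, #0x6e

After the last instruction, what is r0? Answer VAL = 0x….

VAL = 0x84

[0] flags=1000 → (cmp)
[1] flags=1000 MI?T → r3=0x55
[2] flags=1000 HI?F → skip
[3] flags=1000 GE?F → skip
[4] flags=1010 → (cmp)
[5] flags=1010 PL?F → skip
[6] flags=1010 NE?T → r0=0x8e
[7] flags=1010 CS?T → r0=0x84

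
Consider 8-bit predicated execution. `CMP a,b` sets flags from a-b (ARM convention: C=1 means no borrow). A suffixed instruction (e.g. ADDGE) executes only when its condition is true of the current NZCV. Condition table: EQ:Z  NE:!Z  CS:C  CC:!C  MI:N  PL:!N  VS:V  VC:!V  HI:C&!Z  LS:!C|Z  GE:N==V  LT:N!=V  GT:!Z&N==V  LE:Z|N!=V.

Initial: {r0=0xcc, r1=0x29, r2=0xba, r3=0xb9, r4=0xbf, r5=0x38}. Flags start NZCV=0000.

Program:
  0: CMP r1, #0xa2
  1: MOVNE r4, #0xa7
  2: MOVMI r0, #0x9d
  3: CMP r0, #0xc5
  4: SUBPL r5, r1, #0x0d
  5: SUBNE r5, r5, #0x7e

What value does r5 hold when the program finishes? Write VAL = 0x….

VAL = 0xba

0: ✓ CMP  NZCV=1001
1: ✓ MOVNE  r4←0xa7
2: ✓ MOVMI  r0←0x9d
3: ✓ CMP  NZCV=1000
4: · SUBPL
5: ✓ SUBNE  r5←0xba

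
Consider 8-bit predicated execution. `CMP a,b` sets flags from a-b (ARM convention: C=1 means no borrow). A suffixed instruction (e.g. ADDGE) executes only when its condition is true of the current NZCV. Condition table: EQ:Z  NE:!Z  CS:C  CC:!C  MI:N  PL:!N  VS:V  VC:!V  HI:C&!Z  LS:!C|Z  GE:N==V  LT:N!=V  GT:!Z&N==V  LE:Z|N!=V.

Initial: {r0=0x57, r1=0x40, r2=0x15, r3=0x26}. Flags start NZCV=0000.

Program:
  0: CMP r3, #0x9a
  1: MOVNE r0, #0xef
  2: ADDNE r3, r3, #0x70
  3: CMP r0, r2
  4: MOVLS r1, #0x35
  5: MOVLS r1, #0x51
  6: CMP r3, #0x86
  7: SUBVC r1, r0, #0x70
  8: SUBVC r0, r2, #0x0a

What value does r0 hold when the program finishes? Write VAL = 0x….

0: ✓ CMP  NZCV=1001
1: ✓ MOVNE  r0←0xef
2: ✓ ADDNE  r3←0x96
3: ✓ CMP  NZCV=1010
4: · MOVLS
5: · MOVLS
6: ✓ CMP  NZCV=0010
7: ✓ SUBVC  r1←0x7f
8: ✓ SUBVC  r0←0x0b

VAL = 0x0b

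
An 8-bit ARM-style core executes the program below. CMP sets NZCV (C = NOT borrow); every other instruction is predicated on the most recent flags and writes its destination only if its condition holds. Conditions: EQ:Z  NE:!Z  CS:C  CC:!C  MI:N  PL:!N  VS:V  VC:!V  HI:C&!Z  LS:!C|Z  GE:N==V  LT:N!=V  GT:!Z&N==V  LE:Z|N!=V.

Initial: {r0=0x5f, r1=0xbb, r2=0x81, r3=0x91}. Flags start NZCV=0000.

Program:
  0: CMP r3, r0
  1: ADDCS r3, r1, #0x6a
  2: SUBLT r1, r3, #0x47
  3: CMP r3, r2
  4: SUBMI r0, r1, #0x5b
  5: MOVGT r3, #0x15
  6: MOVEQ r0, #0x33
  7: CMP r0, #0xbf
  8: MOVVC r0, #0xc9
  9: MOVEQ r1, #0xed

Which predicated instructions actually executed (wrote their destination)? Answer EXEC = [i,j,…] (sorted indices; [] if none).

[0] flags=0011 → (cmp)
[1] flags=0011 CS?T → r3=0x25
[2] flags=0011 LT?T → r1=0xde
[3] flags=1001 → (cmp)
[4] flags=1001 MI?T → r0=0x83
[5] flags=1001 GT?T → r3=0x15
[6] flags=1001 EQ?F → skip
[7] flags=1000 → (cmp)
[8] flags=1000 VC?T → r0=0xc9
[9] flags=1000 EQ?F → skip

EXEC = [1,2,4,5,8]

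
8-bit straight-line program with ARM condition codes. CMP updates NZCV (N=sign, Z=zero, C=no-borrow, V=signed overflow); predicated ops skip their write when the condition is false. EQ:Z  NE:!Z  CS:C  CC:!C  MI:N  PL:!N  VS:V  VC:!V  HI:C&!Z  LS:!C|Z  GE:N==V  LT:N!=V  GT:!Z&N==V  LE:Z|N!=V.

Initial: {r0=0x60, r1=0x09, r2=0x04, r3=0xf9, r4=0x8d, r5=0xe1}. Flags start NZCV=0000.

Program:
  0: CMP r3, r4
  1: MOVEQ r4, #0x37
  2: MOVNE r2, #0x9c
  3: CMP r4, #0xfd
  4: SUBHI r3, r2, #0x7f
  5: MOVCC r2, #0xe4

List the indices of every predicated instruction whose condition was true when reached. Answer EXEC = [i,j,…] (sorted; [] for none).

EXEC = [2,5]

0: ✓ CMP  NZCV=0010
1: · MOVEQ
2: ✓ MOVNE  r2←0x9c
3: ✓ CMP  NZCV=1000
4: · SUBHI
5: ✓ MOVCC  r2←0xe4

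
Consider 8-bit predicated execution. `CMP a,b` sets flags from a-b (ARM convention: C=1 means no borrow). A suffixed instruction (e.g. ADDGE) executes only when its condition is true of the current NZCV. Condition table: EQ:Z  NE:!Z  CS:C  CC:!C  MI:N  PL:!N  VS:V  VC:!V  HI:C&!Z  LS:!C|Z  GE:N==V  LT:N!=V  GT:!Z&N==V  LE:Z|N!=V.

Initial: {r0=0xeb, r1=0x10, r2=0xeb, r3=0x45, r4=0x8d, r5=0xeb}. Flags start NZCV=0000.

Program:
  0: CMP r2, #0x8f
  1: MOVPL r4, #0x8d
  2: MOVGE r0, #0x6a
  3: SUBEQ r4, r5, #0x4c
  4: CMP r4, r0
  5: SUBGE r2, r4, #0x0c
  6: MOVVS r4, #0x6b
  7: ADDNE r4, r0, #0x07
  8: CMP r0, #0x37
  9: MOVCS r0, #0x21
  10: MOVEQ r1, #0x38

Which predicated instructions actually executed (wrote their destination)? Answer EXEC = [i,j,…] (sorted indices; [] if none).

0: ✓ CMP  NZCV=0010
1: ✓ MOVPL  r4←0x8d
2: ✓ MOVGE  r0←0x6a
3: · SUBEQ
4: ✓ CMP  NZCV=0011
5: · SUBGE
6: ✓ MOVVS  r4←0x6b
7: ✓ ADDNE  r4←0x71
8: ✓ CMP  NZCV=0010
9: ✓ MOVCS  r0←0x21
10: · MOVEQ

EXEC = [1,2,6,7,9]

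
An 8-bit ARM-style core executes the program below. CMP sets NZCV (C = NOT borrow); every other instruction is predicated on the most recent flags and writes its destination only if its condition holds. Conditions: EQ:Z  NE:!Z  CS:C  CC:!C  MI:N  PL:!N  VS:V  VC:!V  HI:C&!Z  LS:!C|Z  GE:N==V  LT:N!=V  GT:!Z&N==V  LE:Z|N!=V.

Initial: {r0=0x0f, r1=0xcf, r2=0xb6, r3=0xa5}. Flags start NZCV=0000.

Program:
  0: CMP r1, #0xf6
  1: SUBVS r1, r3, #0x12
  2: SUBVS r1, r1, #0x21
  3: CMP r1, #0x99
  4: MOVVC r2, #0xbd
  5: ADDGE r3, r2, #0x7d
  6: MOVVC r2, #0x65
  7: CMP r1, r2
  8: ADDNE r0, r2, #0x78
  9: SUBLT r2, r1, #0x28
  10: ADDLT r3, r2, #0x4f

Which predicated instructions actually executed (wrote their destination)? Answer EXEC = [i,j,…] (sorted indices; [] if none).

EXEC = [4,5,6,8,9,10]

0: ✓ CMP  NZCV=1000
1: · SUBVS
2: · SUBVS
3: ✓ CMP  NZCV=0010
4: ✓ MOVVC  r2←0xbd
5: ✓ ADDGE  r3←0x3a
6: ✓ MOVVC  r2←0x65
7: ✓ CMP  NZCV=0011
8: ✓ ADDNE  r0←0xdd
9: ✓ SUBLT  r2←0xa7
10: ✓ ADDLT  r3←0xf6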